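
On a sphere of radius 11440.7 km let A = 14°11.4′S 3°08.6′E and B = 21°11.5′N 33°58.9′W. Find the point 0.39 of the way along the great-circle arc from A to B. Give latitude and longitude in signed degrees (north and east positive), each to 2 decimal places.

The central angle between A and B is δ = 0.8865 rad.
With f = 0.39, the slerp weights are sin((1−f)δ)/sin δ = 0.6644 and sin(fδ)/sin δ = 0.4374.
Weighted sum of the unit vectors: (0.6644)·(0.9680,0.0532,-0.2451) + (0.4374)·(0.7731,-0.5211,0.3615) = (0.9813, -0.1926, -0.0048).
Converting back: φ = atan2(z, √(x²+y²)) = -0.27°, λ = atan2(y, x) = -11.10°.

-0.27°, -11.10°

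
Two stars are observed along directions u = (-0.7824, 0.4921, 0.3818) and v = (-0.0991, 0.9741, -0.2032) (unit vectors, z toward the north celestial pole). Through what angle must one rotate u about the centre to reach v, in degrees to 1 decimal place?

61.4°

u·v = 0.4793; |u| = 1.0000, |v| = 1.0000.
cos θ = (u·v)/(|u||v|) = 0.4793, so θ = 61.4°.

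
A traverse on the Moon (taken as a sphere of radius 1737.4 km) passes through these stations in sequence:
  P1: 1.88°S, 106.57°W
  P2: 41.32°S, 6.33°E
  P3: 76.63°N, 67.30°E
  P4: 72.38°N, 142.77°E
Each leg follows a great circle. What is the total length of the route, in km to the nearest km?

Leg P1→P2: central angle 1.8446 rad, distance 3204.9 km.
Leg P2→P3: central angle 2.1629 rad, distance 3757.8 km.
Leg P3→P4: central angle 0.3338 rad, distance 579.9 km.
Total: 3204.9 + 3757.8 + 579.9 ≈ 7543 km.

7543 km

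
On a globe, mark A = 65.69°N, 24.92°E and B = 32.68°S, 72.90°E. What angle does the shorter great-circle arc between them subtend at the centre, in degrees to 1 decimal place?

105.1°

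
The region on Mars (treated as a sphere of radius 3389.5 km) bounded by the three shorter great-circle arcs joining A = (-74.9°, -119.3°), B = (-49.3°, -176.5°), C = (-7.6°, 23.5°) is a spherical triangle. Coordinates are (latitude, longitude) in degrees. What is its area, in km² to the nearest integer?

6338289 km²

Side lengths (central angles): a = 2.1026, b = 1.6489, c = 0.6024 rad; semiperimeter s = 2.1769.
By l'Huilier's theorem, tan(E/4) = √[tan(s/2) tan((s−a)/2) tan((s−b)/2) tan((s−c)/2)], giving spherical excess E = 0.5517 rad.
Area = E·R² = 0.5517 × (3389.5)² ≈ 6338289 km².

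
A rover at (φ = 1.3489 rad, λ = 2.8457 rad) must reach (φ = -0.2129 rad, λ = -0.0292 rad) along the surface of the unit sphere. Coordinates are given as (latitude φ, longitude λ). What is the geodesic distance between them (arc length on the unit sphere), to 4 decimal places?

With latitudes φ₁ = 77.286°, φ₂ = -12.198° and longitude difference Δλ = -164.720°:
Haversine: a = sin²(Δφ/2) + cos φ₁ cos φ₂ sin²(Δλ/2) = 0.4955 + (0.2201)(0.9774)(0.9823) = 0.70681.
Central angle c = 2·arcsin(√a) = 1.99722 rad.
On the unit sphere the arc length equals the central angle: 1.9972.

1.9972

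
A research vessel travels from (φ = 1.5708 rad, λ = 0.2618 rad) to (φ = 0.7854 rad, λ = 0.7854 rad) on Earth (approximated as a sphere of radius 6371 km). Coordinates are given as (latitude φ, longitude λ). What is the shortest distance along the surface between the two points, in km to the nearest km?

Let φ₁ = 1.5708 rad, φ₂ = 0.7854 rad, and Δλ = 0.5236 rad.
cos c = sin φ₁ sin φ₂ + cos φ₁ cos φ₂ cos Δλ = (1.0000)(0.7071) + (-0.0000)(0.7071)(0.8660) = 0.70711,
so c = arccos(0.70711) = 0.78540 rad.
Distance = R·c = 6371 × 0.7854 ≈ 5004 km.

5004 km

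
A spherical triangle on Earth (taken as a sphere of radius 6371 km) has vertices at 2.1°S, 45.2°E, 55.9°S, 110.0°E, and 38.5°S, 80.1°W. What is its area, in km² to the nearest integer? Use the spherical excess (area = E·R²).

60258910 km²

Side lengths (central angles): a = 1.4872, b = 2.0143, c = 1.2986 rad; semiperimeter s = 2.4000.
By l'Huilier's theorem, tan(E/4) = √[tan(s/2) tan((s−a)/2) tan((s−b)/2) tan((s−c)/2)], giving spherical excess E = 1.4846 rad.
Area = E·R² = 1.4846 × (6371)² ≈ 60258910 km².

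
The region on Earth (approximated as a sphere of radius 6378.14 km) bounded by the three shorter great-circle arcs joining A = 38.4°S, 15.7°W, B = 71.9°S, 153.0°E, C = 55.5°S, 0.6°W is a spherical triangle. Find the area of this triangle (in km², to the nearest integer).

3321798 km²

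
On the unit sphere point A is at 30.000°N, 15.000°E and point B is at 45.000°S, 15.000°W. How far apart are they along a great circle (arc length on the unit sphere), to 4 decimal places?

1.3931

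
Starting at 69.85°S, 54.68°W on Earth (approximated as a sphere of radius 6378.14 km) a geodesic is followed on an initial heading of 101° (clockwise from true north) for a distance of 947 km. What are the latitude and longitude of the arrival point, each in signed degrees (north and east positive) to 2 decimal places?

-69.75°, -29.87°

Angular distance δ = d/R = 947/6378.14 = 0.14848 rad; initial bearing θ = 1.7628 rad.
sin φ₂ = sin φ₁ cos δ + cos φ₁ sin δ cos θ = (-0.9388)(0.9890) + (0.3445)(0.1479)(-0.1908) = -0.9382, so φ₂ = -69.75°.
Δλ = atan2(sin θ sin δ cos φ₁, cos δ − sin φ₁ sin φ₂) = atan2(0.0500, 0.1082) = 24.806°.
λ₂ = -54.680° + 24.806° = -29.87°.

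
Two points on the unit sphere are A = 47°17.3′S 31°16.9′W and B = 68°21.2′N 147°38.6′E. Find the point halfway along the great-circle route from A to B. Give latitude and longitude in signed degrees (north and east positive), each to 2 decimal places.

32.17°, -30.00°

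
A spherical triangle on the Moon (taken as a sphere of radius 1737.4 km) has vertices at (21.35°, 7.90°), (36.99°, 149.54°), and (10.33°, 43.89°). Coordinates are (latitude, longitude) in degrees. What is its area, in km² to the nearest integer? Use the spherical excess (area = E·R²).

2224244 km²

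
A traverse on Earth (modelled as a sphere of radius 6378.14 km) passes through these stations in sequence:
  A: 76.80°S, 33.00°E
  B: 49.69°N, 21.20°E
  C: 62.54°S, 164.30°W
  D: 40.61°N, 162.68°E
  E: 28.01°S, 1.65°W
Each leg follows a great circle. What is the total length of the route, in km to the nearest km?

62562 km

Leg A→B: central angle 2.2116 rad, distance 14105.6 km.
Leg B→C: central angle 2.9112 rad, distance 18568.2 km.
Leg C→D: central angle 1.8588 rad, distance 11855.7 km.
Leg D→E: central angle 2.8273 rad, distance 18032.7 km.
Total: 14105.6 + 18568.2 + 11855.7 + 18032.7 ≈ 62562 km.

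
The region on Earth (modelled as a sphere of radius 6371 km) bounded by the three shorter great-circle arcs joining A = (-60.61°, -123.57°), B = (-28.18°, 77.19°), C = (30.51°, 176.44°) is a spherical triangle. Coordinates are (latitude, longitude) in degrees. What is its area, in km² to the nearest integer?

92627549 km²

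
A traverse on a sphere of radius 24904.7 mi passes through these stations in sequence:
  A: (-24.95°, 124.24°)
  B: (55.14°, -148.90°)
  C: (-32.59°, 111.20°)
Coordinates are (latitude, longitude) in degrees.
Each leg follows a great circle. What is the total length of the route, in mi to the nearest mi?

Leg A→B: central angle 1.8941 rad, distance 47173.1 mi.
Leg B→C: central angle 2.1232 rad, distance 52878.6 mi.
Total: 47173.1 + 52878.6 ≈ 100052 mi.

100052 mi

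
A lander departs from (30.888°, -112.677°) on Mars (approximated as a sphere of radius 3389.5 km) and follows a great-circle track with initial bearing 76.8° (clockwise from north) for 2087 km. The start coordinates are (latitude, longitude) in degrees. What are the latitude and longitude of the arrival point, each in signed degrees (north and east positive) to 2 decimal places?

Angular distance δ = d/R = 2087/3389.5 = 0.61573 rad; initial bearing θ = 1.3404 rad.
sin φ₂ = sin φ₁ cos δ + cos φ₁ sin δ cos θ = (0.5134)(0.8164) + (0.8582)(0.5776)(0.2284) = 0.5323, so φ₂ = 32.16°.
Δλ = atan2(sin θ sin δ cos φ₁, cos δ − sin φ₁ sin φ₂) = atan2(0.4825, 0.5431) = 41.620°.
λ₂ = -112.677° + 41.620° = -71.06°.

32.16°, -71.06°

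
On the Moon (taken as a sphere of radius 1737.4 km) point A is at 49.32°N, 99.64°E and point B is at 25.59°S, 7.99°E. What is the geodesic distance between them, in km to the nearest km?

With latitudes φ₁ = 49.320°, φ₂ = -25.590° and longitude difference Δλ = -91.650°:
cos c = sin φ₁ sin φ₂ + cos φ₁ cos φ₂ cos Δλ = (0.7584)(-0.4319) + (0.6518)(0.9019)(-0.0288) = -0.34449,
so c = arccos(-0.34449) = 1.92249 rad.
Distance = R·c = 1737.4 × 1.9225 ≈ 3340 km.

3340 km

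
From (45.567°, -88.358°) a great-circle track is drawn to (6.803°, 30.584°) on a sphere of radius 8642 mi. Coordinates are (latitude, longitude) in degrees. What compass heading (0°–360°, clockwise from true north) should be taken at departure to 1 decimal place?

With φ₁ = 0.7953, φ₂ = 0.1187, Δλ = 2.0759 rad, the forward-azimuth formula gives
θ = atan2( sin Δλ cos φ₂ , cos φ₁ sin φ₂ − sin φ₁ cos φ₂ cos Δλ ) = atan2(0.8689, 0.4261) = 63.88°.
So the initial bearing is 63.9°.

63.9°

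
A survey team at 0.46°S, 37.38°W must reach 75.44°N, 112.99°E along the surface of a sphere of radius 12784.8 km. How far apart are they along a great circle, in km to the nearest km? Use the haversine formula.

Let φ₁ = -0.0080 rad, φ₂ = 1.3167 rad, and Δλ = 2.6245 rad.
Haversine: a = sin²(Δφ/2) + cos φ₁ cos φ₂ sin²(Δλ/2) = 0.3782 + (1.0000)(0.2514)(0.9346) = 0.61314.
Central angle c = 2·arcsin(√a) = 1.79906 rad.
Distance = R·c = 12784.8 × 1.7991 ≈ 23001 km.

23001 km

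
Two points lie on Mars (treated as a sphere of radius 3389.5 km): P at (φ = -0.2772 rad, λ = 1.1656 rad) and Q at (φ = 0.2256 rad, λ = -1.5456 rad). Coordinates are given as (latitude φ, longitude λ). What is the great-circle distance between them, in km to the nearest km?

9226 km

Let φ₁ = -0.2772 rad, φ₂ = 0.2256 rad, and Δλ = -2.7112 rad.
cos c = sin φ₁ sin φ₂ + cos φ₁ cos φ₂ cos Δλ = (-0.2737)(0.2237) + (0.9618)(0.9747)(-0.9088) = -0.91318,
so c = arccos(-0.91318) = 2.72180 rad.
Distance = R·c = 3389.5 × 2.7218 ≈ 9226 km.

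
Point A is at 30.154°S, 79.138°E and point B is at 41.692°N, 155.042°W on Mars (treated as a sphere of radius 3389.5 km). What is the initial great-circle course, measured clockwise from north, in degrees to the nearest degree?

With φ₁ = -0.5263, φ₂ = 0.7277, Δλ = 2.1960 rad, the forward-azimuth formula gives
θ = atan2( sin Δλ cos φ₂ , cos φ₁ sin φ₂ − sin φ₁ cos φ₂ cos Δλ ) = atan2(0.6055, 0.3556) = 59.58°.
So the initial bearing is 60°.

60°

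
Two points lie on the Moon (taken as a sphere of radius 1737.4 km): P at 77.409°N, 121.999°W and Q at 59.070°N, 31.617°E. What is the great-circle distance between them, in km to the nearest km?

1290 km

Let φ₁ = 1.3510 rad, φ₂ = 1.0310 rad, and Δλ = 2.6811 rad.
Haversine: a = sin²(Δφ/2) + cos φ₁ cos φ₂ sin²(Δλ/2) = 0.0254 + (0.2180)(0.5140)(0.9479) = 0.13160.
Central angle c = 2·arcsin(√a) = 0.74248 rad.
Distance = R·c = 1737.4 × 0.7425 ≈ 1290 km.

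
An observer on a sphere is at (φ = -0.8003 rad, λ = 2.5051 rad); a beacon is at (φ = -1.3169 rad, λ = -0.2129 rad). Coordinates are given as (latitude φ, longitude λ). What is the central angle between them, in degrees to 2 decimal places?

57.65°

In radians: φ₁ = -0.8003, φ₂ = -1.3169, Δλ = -155.730° = -2.7180 rad.
Haversine: a = sin²(Δφ/2) + cos φ₁ cos φ₂ sin²(Δλ/2) = 0.0652 + (0.6965)(0.2512)(0.9558) = 0.23246.
Central angle c = 2·arcsin(√a) = 1.00619 rad.
So the angular separation is 57.65°.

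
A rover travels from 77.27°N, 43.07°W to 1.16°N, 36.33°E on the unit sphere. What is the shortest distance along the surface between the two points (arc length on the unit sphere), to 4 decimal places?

1.5105

Let φ₁ = 1.3486 rad, φ₂ = 0.0202 rad, and Δλ = 1.3858 rad.
cos c = sin φ₁ sin φ₂ + cos φ₁ cos φ₂ cos Δλ = (0.9754)(0.0202) + (0.2204)(0.9998)(0.1840) = 0.06027,
so c = arccos(0.06027) = 1.51049 rad.
On the unit sphere the arc length equals the central angle: 1.5105.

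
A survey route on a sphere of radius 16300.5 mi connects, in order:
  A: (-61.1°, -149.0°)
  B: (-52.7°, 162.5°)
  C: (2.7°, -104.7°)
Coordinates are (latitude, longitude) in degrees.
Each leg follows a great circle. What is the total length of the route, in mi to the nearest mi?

34399 mi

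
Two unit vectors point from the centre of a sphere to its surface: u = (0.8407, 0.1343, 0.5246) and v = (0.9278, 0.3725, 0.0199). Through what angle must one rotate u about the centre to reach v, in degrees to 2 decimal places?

u·v = 0.8405; |u| = 1.0000, |v| = 1.0000.
cos θ = (u·v)/(|u||v|) = 0.8405, so θ = 32.81°.

32.81°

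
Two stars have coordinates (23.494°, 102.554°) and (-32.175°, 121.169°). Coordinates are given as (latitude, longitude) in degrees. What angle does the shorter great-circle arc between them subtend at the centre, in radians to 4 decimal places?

1.0200 rad

With latitudes φ₁ = 23.494°, φ₂ = -32.175° and longitude difference Δλ = 18.615°:
cos c = sin φ₁ sin φ₂ + cos φ₁ cos φ₂ cos Δλ = (0.3987)(-0.5325) + (0.9171)(0.8464)(0.9477) = 0.52336,
so c = arccos(0.52336) = 1.02000 rad.
So the angular separation is 1.0200 rad.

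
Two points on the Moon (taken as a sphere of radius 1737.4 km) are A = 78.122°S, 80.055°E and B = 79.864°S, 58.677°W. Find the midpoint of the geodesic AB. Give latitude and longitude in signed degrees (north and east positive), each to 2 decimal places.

-86.00°, 22.42°

Central angle δ = 0.3595 rad. Interpolating on the sphere with fraction f = 0.5:
P = [sin((1−f)δ)·A + sin(fδ)·B] / sin δ = 0.5082·A + 0.5082·B in Cartesian coordinates,
giving P = (0.0646, 0.0266, -0.9976), i.e. latitude -86.00°, longitude 22.42°.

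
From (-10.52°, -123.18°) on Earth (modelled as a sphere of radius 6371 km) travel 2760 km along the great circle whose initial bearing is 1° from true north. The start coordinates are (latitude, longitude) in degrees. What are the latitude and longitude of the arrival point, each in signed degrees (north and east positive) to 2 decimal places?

14.30°, -122.75°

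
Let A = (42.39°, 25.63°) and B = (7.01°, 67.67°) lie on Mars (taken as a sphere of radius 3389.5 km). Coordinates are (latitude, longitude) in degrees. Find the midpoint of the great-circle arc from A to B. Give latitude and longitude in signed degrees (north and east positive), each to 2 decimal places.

26.20°, 49.88°

The central angle between A and B is δ = 0.8935 rad.
With f = 0.5, the slerp weights are sin((1−f)δ)/sin δ = 0.5544 and sin(fδ)/sin δ = 0.5544.
Weighted sum of the unit vectors: (0.5544)·(0.6659,0.3195,0.6742) + (0.5544)·(0.3771,0.9181,0.1220) = (0.5783, 0.6861, 0.4414).
Converting back: φ = atan2(z, √(x²+y²)) = 26.20°, λ = atan2(y, x) = 49.88°.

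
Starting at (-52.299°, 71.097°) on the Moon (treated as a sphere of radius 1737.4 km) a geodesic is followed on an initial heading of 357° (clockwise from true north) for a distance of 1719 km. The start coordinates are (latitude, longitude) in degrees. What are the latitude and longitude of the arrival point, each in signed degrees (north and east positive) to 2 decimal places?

4.35°, 68.58°

Angular distance δ = d/R = 1719/1737.4 = 0.98941 rad; initial bearing θ = 6.2308 rad.
sin φ₂ = sin φ₁ cos δ + cos φ₁ sin δ cos θ = (-0.7912)(0.5492) + (0.6115)(0.8357)(0.9986) = 0.0758, so φ₂ = 4.35°.
Δλ = atan2(sin θ sin δ cos φ₁, cos δ − sin φ₁ sin φ₂) = atan2(-0.0267, 0.6092) = -2.514°.
λ₂ = 71.097° − 2.514° = 68.58°.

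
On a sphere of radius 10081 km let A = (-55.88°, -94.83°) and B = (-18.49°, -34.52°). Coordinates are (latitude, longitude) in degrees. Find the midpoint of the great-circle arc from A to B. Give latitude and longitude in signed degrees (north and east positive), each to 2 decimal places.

-40.95°, -56.19°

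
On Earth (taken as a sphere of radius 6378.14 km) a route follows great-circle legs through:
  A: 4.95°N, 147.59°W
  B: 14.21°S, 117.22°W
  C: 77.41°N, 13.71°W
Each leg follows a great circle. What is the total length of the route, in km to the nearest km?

Leg A→B: central angle 0.6231 rad, distance 3974.2 km.
Leg B→C: central angle 1.8639 rad, distance 11888.3 km.
Total: 3974.2 + 11888.3 ≈ 15862 km.

15862 km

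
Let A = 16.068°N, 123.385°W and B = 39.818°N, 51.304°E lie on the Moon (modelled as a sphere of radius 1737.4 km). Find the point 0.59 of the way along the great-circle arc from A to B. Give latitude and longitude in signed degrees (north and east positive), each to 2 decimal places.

The central angle between A and B is δ = 2.1624 rad.
With f = 0.59, the slerp weights are sin((1−f)δ)/sin δ = 0.9336 and sin(fδ)/sin δ = 1.1527.
Weighted sum of the unit vectors: (0.9336)·(-0.5288,-0.8024,0.2768) + (1.1527)·(0.4802,0.5995,0.6404) = (0.0599, -0.0581, 0.9965).
Converting back: φ = atan2(z, √(x²+y²)) = 85.22°, λ = atan2(y, x) = -44.11°.

85.22°, -44.11°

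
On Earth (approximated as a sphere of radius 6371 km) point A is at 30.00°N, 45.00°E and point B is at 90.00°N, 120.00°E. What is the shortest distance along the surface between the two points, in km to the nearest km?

6672 km

Let φ₁ = 0.5236 rad, φ₂ = 1.5708 rad, and Δλ = 1.3090 rad.
Haversine: a = sin²(Δφ/2) + cos φ₁ cos φ₂ sin²(Δλ/2) = 0.2500 + (0.8660)(0.0000)(0.3706) = 0.25000.
Central angle c = 2·arcsin(√a) = 1.04720 rad.
Distance = R·c = 6371 × 1.0472 ≈ 6672 km.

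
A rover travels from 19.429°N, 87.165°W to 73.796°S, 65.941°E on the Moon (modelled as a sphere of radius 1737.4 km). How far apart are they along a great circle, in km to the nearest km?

3750 km

Let φ₁ = 0.3391 rad, φ₂ = -1.2880 rad, and Δλ = 2.6722 rad.
Haversine: a = sin²(Δφ/2) + cos φ₁ cos φ₂ sin²(Δλ/2) = 0.5281 + (0.9431)(0.2791)(0.9459) = 0.77706.
Central angle c = 2·arcsin(√a) = 2.15811 rad.
Distance = R·c = 1737.4 × 2.1581 ≈ 3750 km.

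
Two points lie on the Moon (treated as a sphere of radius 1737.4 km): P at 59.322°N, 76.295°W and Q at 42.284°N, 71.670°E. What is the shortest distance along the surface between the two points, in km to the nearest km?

2275 km

Let φ₁ = 1.0354 rad, φ₂ = 0.7380 rad, and Δλ = 2.5825 rad.
Haversine: a = sin²(Δφ/2) + cos φ₁ cos φ₂ sin²(Δλ/2) = 0.0219 + (0.5102)(0.7398)(0.9239) = 0.37067.
Central angle c = 2·arcsin(√a) = 1.30916 rad.
Distance = R·c = 1737.4 × 1.3092 ≈ 2275 km.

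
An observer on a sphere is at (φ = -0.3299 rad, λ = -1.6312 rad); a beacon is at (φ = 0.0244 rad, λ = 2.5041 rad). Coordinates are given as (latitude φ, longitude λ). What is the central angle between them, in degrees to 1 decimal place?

121.6°

With latitudes φ₁ = -18.902°, φ₂ = 1.398° and longitude difference Δλ = -123.065°:
Haversine: a = sin²(Δφ/2) + cos φ₁ cos φ₂ sin²(Δλ/2) = 0.0311 + (0.9461)(0.9997)(0.7728) = 0.76196.
Central angle c = 2·arcsin(√a) = 2.12224 rad.
So the angular separation is 121.6°.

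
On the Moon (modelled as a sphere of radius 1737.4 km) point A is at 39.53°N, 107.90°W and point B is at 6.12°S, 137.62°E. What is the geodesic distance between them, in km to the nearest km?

In radians: φ₁ = 0.6899, φ₂ = -0.1068, Δλ = -114.480° = -1.9981 rad.
cos c = sin φ₁ sin φ₂ + cos φ₁ cos φ₂ cos Δλ = (0.6365)(-0.1066) + (0.7713)(0.9943)(-0.4144) = -0.38564,
so c = arccos(-0.38564) = 1.96670 rad.
Distance = R·c = 1737.4 × 1.9667 ≈ 3417 km.

3417 km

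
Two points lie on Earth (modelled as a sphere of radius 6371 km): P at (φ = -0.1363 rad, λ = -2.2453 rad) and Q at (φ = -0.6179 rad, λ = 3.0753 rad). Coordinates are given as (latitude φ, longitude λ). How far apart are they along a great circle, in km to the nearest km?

With latitudes φ₁ = -7.809°, φ₂ = -35.403° and longitude difference Δλ = -55.152°:
cos c = sin φ₁ sin φ₂ + cos φ₁ cos φ₂ cos Δλ = (-0.1359)(-0.5793) + (0.9907)(0.8151)(0.5714) = 0.54014,
so c = arccos(0.54014) = 1.00019 rad.
Distance = R·c = 6371 × 1.0002 ≈ 6372 km.

6372 km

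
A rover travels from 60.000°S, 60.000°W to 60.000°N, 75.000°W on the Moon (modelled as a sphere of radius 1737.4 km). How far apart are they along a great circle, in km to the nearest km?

3656 km

Let φ₁ = -1.0472 rad, φ₂ = 1.0472 rad, and Δλ = -0.2618 rad.
cos c = sin φ₁ sin φ₂ + cos φ₁ cos φ₂ cos Δλ = (-0.8660)(0.8660) + (0.5000)(0.5000)(0.9659) = -0.50852,
so c = arccos(-0.50852) = 2.10426 rad.
Distance = R·c = 1737.4 × 2.1043 ≈ 3656 km.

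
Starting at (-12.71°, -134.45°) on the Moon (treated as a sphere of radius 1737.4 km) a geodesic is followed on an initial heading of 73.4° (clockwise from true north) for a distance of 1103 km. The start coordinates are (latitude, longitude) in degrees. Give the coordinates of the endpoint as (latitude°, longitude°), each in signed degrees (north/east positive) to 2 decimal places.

Angular distance δ = d/R = 1103/1737.4 = 0.63486 rad; initial bearing θ = 1.2811 rad.
sin φ₂ = sin φ₁ cos δ + cos φ₁ sin δ cos θ = (-0.2200)(0.8052) + (0.9755)(0.5931)(0.2857) = -0.0119, so φ₂ = -0.68°.
Δλ = atan2(sin θ sin δ cos φ₁, cos δ − sin φ₁ sin φ₂) = atan2(0.5544, 0.8025) = 34.638°.
λ₂ = -134.450° + 34.638° = -99.81°.

-0.68°, -99.81°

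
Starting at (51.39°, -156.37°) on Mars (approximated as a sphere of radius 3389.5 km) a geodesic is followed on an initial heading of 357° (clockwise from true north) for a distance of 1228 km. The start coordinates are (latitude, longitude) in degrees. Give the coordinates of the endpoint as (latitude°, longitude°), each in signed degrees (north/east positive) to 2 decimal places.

Angular distance δ = d/R = 1228/3389.5 = 0.36230 rad; initial bearing θ = 6.2308 rad.
sin φ₂ = sin φ₁ cos δ + cos φ₁ sin δ cos θ = (0.7814)(0.9351) + (0.6240)(0.3544)(0.9986) = 0.9515, so φ₂ = 72.09°.
Δλ = atan2(sin θ sin δ cos φ₁, cos δ − sin φ₁ sin φ₂) = atan2(-0.0116, 0.1915) = -3.458°.
λ₂ = -156.370° − 3.458° = -159.83°.

72.09°, -159.83°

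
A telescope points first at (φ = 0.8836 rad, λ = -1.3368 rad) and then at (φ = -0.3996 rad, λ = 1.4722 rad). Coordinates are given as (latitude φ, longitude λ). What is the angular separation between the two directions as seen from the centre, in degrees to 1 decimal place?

In radians: φ₁ = 0.8836, φ₂ = -0.3996, Δλ = 160.944° = 2.8090 rad.
cos c = sin φ₁ sin φ₂ + cos φ₁ cos φ₂ cos Δλ = (0.7730)(-0.3890) + (0.6344)(0.9212)(-0.9452) = -0.85312,
so c = arccos(-0.85312) = 2.59272 rad.
So the angular separation is 148.6°.

148.6°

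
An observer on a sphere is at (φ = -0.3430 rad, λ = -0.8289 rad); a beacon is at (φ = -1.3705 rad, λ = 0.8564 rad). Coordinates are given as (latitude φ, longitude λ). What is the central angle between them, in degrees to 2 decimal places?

72.05°

In radians: φ₁ = -0.3430, φ₂ = -1.3705, Δλ = 96.561° = 1.6853 rad.
Haversine: a = sin²(Δφ/2) + cos φ₁ cos φ₂ sin²(Δλ/2) = 0.2415 + (0.9417)(0.1990)(0.5571) = 0.34591.
Central angle c = 2·arcsin(√a) = 1.25751 rad.
So the angular separation is 72.05°.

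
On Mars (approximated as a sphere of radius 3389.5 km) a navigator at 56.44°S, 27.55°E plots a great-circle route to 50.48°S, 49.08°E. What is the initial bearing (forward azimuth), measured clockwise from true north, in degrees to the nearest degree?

74°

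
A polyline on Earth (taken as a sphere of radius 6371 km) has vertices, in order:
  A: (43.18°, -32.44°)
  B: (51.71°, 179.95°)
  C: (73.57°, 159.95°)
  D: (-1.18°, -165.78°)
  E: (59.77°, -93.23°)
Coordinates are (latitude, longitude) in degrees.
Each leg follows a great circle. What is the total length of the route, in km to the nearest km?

29409 km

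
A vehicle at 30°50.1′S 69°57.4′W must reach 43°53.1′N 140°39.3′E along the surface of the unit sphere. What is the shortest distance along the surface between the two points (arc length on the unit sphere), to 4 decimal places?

2.6636

In radians: φ₁ = -0.5382, φ₂ = 0.7659, Δλ = -149.388° = -2.6073 rad.
cos c = sin φ₁ sin φ₂ + cos φ₁ cos φ₂ cos Δλ = (-0.5126)(0.6932) + (0.8586)(0.7207)(-0.8606) = -0.88793,
so c = arccos(-0.88793) = 2.66362 rad.
On the unit sphere the arc length equals the central angle: 2.6636.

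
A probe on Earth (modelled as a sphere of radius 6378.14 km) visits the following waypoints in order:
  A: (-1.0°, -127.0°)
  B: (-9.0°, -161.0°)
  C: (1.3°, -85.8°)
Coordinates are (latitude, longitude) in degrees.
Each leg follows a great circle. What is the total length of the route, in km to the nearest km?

12286 km

Leg A→B: central angle 0.6069 rad, distance 3870.7 km.
Leg B→C: central angle 1.3195 rad, distance 8415.8 km.
Total: 3870.7 + 8415.8 ≈ 12286 km.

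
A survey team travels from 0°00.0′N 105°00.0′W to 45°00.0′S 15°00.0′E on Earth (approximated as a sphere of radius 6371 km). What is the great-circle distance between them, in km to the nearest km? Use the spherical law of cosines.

Let φ₁ = 0.0000 rad, φ₂ = -0.7854 rad, and Δλ = 2.0944 rad.
cos c = sin φ₁ sin φ₂ + cos φ₁ cos φ₂ cos Δλ = (0.0000)(-0.7071) + (1.0000)(0.7071)(-0.5000) = -0.35355,
so c = arccos(-0.35355) = 1.93216 rad.
Distance = R·c = 6371 × 1.9322 ≈ 12310 km.

12310 km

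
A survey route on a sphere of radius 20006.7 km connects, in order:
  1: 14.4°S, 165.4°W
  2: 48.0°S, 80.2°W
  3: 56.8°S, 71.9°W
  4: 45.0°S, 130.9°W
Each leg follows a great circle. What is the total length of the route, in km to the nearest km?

43305 km

Leg 1→2: central angle 1.3294 rad, distance 26597.2 km.
Leg 2→3: central angle 0.1769 rad, distance 3539.6 km.
Leg 3→4: central angle 0.6582 rad, distance 13168.3 km.
Total: 26597.2 + 3539.6 + 13168.3 ≈ 43305 km.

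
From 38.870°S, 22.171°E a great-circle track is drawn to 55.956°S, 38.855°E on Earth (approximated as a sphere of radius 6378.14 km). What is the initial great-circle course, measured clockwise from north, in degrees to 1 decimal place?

With φ₁ = -0.6784, φ₂ = -0.9766, Δλ = 0.2912 rad, the forward-azimuth formula gives
θ = atan2( sin Δλ cos φ₂ , cos φ₁ sin φ₂ − sin φ₁ cos φ₂ cos Δλ ) = atan2(0.1607, -0.3086) = 152.49°.
So the initial bearing is 152.5°.

152.5°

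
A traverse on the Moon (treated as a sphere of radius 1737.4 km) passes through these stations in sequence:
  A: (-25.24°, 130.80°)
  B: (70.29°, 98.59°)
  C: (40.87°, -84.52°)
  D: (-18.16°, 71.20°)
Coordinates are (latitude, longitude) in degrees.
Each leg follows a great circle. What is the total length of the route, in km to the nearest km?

Leg A→B: central angle 1.7146 rad, distance 2979.0 km.
Leg B→C: central angle 1.2011 rad, distance 2086.8 km.
Leg C→D: central angle 2.6039 rad, distance 4524.1 km.
Total: 2979.0 + 2086.8 + 4524.1 ≈ 9590 km.

9590 km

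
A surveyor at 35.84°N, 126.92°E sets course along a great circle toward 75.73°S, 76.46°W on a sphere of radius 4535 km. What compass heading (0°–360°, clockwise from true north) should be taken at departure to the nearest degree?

Δλ = 156.620° = 2.7335 rad.
y = sin Δλ · cos φ₂ = (0.3968)(0.2465) = 0.0978
x = cos φ₁ sin φ₂ − sin φ₁ cos φ₂ cos Δλ = (0.8107)(-0.9691) − (0.5855)(0.2465)(-0.9179) = -0.6532
θ = atan2(y, x) = 171.48°, so the bearing is 171°.

171°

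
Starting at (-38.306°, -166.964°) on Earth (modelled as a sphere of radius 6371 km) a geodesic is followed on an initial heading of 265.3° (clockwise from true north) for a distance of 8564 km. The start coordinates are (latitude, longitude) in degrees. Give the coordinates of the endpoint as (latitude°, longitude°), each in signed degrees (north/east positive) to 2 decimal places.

Angular distance δ = d/R = 8564/6371 = 1.34422 rad; initial bearing θ = 4.6304 rad.
sin φ₂ = sin φ₁ cos δ + cos φ₁ sin δ cos θ = (-0.6199)(0.2246) + (0.7847)(0.9744)(-0.0819) = -0.2019, so φ₂ = -11.65°.
Δλ = atan2(sin θ sin δ cos φ₁, cos δ − sin φ₁ sin φ₂) = atan2(-0.7621, 0.0995) = -82.562°.
λ₂ = -166.964° − 82.562° = -249.53° → 110.47° after wrapping to (−180°, 180°].

-11.65°, 110.47°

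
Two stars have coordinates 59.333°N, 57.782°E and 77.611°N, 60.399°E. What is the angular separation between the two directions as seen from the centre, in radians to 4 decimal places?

0.3194 rad

Let φ₁ = 1.0356 rad, φ₂ = 1.3546 rad, and Δλ = 0.0457 rad.
cos c = sin φ₁ sin φ₂ + cos φ₁ cos φ₂ cos Δλ = (0.8601)(0.9767) + (0.5100)(0.2145)(0.9990) = 0.94943,
so c = arccos(0.94943) = 0.31937 rad.
So the angular separation is 0.3194 rad.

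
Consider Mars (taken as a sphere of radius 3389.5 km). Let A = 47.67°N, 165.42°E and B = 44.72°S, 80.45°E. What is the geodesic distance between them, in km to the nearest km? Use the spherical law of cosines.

7014 km

With latitudes φ₁ = 47.670°, φ₂ = -44.720° and longitude difference Δλ = -84.970°:
cos c = sin φ₁ sin φ₂ + cos φ₁ cos φ₂ cos Δλ = (0.7393)(-0.7036) + (0.6734)(0.7106)(0.0877) = -0.47824,
so c = arccos(-0.47824) = 2.06944 rad.
Distance = R·c = 3389.5 × 2.0694 ≈ 7014 km.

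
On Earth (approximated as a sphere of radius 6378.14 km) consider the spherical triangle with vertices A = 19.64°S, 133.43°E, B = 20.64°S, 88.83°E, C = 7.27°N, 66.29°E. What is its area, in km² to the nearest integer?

7387947 km²

Side lengths (central angles): a = 0.6219, b = 1.2446, c = 0.7287 rad; semiperimeter s = 1.2976.
By l'Huilier's theorem, tan(E/4) = √[tan(s/2) tan((s−a)/2) tan((s−b)/2) tan((s−c)/2)], giving spherical excess E = 0.1816 rad.
Area = E·R² = 0.1816 × (6378.14)² ≈ 7387947 km².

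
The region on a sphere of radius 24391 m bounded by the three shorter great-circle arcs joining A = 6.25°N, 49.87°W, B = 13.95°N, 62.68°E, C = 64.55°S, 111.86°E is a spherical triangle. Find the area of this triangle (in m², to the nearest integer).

1568227775 m²

Side lengths (central angles): a = 1.5158, b = 2.0989, c = 1.9217 rad; semiperimeter s = 2.7682.
By l'Huilier's theorem, tan(E/4) = √[tan(s/2) tan((s−a)/2) tan((s−b)/2) tan((s−c)/2)], giving spherical excess E = 2.6360 rad.
Area = E·R² = 2.6360 × (24391)² ≈ 1568227775 m².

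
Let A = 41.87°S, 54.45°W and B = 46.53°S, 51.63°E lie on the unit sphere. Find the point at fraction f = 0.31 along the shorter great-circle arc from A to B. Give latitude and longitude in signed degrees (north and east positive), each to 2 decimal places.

-54.66°, -27.73°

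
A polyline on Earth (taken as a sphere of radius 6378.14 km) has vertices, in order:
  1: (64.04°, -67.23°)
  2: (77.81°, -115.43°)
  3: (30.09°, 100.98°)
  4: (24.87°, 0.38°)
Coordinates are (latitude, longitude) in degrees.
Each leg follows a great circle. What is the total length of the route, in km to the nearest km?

19593 km

Leg 1→2: central angle 0.3469 rad, distance 2212.5 km.
Leg 2→3: central angle 1.2207 rad, distance 7785.6 km.
Leg 3→4: central angle 1.5043 rad, distance 9594.6 km.
Total: 2212.5 + 7785.6 + 9594.6 ≈ 19593 km.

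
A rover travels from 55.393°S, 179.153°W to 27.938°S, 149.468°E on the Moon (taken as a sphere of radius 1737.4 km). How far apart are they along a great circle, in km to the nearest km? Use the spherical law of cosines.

Let φ₁ = -0.9668 rad, φ₂ = -0.4876 rad, and Δλ = -0.5477 rad.
cos c = sin φ₁ sin φ₂ + cos φ₁ cos φ₂ cos Δλ = (-0.8231)(-0.4685) + (0.5679)(0.8835)(0.8537) = 0.81399,
so c = arccos(0.81399) = 0.61981 rad.
Distance = R·c = 1737.4 × 0.6198 ≈ 1077 km.

1077 km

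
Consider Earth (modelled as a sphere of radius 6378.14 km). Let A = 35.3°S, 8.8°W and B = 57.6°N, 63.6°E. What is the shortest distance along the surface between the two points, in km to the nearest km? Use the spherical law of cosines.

12338 km

With latitudes φ₁ = -35.300°, φ₂ = 57.600° and longitude difference Δλ = 72.400°:
cos c = sin φ₁ sin φ₂ + cos φ₁ cos φ₂ cos Δλ = (-0.5779)(0.8443) + (0.8161)(0.5358)(0.3024) = -0.35567,
so c = arccos(-0.35567) = 1.93443 rad.
Distance = R·c = 6378.14 × 1.9344 ≈ 12338 km.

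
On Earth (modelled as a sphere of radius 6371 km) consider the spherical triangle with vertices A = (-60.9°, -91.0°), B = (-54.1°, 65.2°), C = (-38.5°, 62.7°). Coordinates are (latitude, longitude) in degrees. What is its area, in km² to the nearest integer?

Side lengths (central angles): a = 0.2739, b = 1.3667, c = 1.1075 rad; semiperimeter s = 1.3740.
By l'Huilier's theorem, tan(E/4) = √[tan(s/2) tan((s−a)/2) tan((s−b)/2) tan((s−c)/2)], giving spherical excess E = 0.0631 rad.
Area = E·R² = 0.0631 × (6371)² ≈ 2561460 km².

2561460 km²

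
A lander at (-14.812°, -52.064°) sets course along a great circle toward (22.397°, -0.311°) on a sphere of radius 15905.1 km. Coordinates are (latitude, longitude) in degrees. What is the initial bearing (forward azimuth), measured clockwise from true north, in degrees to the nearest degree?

55°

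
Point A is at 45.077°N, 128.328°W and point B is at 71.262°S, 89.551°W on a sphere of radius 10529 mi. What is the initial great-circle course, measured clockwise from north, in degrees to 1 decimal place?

Δλ = 38.777° = 0.6768 rad.
y = sin Δλ · cos φ₂ = (0.6263)(0.3212) = 0.2012
x = cos φ₁ sin φ₂ − sin φ₁ cos φ₂ cos Δλ = (0.7062)(-0.9470) − (0.7081)(0.3212)(0.7796) = -0.8461
θ = atan2(y, x) = 166.62°, so the bearing is 166.6°.

166.6°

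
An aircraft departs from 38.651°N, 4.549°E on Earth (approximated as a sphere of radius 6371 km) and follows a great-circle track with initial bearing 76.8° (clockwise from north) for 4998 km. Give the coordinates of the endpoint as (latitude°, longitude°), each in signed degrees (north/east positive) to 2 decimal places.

34.61°, 61.24°

Angular distance δ = d/R = 4998/6371 = 0.78449 rad; initial bearing θ = 1.3404 rad.
sin φ₂ = sin φ₁ cos δ + cos φ₁ sin δ cos θ = (0.6246)(0.7077) + (0.7810)(0.7065)(0.2284) = 0.5680, so φ₂ = 34.61°.
Δλ = atan2(sin θ sin δ cos φ₁, cos δ − sin φ₁ sin φ₂) = atan2(0.5371, 0.3530) = 56.690°.
λ₂ = 4.549° + 56.690° = 61.24°.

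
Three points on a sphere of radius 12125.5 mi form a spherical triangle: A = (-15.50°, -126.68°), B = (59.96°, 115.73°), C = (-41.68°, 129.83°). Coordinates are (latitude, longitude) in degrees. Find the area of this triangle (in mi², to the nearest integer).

Side lengths (central angles): a = 1.7855, b = 1.5610, c = 2.0429 rad; semiperimeter s = 2.6947.
By l'Huilier's theorem, tan(E/4) = √[tan(s/2) tan((s−a)/2) tan((s−b)/2) tan((s−c)/2)], giving spherical excess E = 2.3891 rad.
Area = E·R² = 2.3891 × (12125.5)² ≈ 351270423 mi².

351270423 mi²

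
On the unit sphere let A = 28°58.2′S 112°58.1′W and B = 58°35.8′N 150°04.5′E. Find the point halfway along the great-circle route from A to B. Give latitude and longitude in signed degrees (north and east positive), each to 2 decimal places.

20.98°, -145.47°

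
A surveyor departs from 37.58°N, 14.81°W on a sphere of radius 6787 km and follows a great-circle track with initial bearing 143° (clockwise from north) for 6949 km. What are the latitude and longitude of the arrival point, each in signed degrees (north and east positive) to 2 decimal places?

-12.91°, 17.02°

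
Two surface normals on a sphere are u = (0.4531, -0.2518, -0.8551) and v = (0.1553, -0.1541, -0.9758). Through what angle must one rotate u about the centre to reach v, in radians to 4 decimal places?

u·v = 0.9436; |u| = 0.9999, |v| = 1.0000.
cos θ = (u·v)/(|u||v|) = 0.9436, so θ = 0.3375 rad.

0.3375 rad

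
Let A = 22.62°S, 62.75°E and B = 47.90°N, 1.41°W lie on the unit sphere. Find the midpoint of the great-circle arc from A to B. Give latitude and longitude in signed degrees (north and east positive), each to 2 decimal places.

14.76°, 36.35°

Central angle δ = 1.5864 rad. Interpolating on the sphere with fraction f = 0.5:
P = [sin((1−f)δ)·A + sin(fδ)·B] / sin δ = 0.7127·A + 0.7127·B in Cartesian coordinates,
giving P = (0.7789, 0.5731, 0.2547), i.e. latitude 14.76°, longitude 36.35°.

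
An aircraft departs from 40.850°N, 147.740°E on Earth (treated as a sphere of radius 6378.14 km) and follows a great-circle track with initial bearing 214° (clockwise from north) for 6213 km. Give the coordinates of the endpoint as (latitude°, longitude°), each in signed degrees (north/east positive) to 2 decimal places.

Angular distance δ = d/R = 6213/6378.14 = 0.97411 rad; initial bearing θ = 3.7350 rad.
sin φ₂ = sin φ₁ cos δ + cos φ₁ sin δ cos θ = (0.6541)(0.5619) + (0.7564)(0.8272)(-0.8290) = -0.1512, so φ₂ = -8.70°.
Δλ = atan2(sin θ sin δ cos φ₁, cos δ − sin φ₁ sin φ₂) = atan2(-0.3499, 0.6608) = -27.901°.
λ₂ = 147.740° − 27.901° = 119.84°.

-8.70°, 119.84°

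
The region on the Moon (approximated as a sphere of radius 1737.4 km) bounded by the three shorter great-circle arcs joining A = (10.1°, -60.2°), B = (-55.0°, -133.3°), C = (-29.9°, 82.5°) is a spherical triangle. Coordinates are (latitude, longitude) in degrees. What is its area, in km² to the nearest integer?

Side lengths (central angles): a = 1.5657, b = 2.4439, c = 1.5503 rad; semiperimeter s = 2.7800.
By l'Huilier's theorem, tan(E/4) = √[tan(s/2) tan((s−a)/2) tan((s−b)/2) tan((s−c)/2)], giving spherical excess E = 2.3740 rad.
Area = E·R² = 2.3740 × (1737.4)² ≈ 7166192 km².

7166192 km²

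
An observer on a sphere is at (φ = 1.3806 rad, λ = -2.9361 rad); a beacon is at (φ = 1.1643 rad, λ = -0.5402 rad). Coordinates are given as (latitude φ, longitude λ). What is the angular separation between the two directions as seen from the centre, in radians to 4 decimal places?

0.5604 rad

Let φ₁ = 1.3806 rad, φ₂ = 1.1643 rad, and Δλ = 2.3959 rad.
Haversine: a = sin²(Δφ/2) + cos φ₁ cos φ₂ sin²(Δλ/2) = 0.0117 + (0.1891)(0.3954)(0.8673) = 0.07648.
Central angle c = 2·arcsin(√a) = 0.56041 rad.
So the angular separation is 0.5604 rad.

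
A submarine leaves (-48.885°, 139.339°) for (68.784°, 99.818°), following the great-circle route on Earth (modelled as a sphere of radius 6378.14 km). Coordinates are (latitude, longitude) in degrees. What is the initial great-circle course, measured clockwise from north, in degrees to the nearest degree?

344°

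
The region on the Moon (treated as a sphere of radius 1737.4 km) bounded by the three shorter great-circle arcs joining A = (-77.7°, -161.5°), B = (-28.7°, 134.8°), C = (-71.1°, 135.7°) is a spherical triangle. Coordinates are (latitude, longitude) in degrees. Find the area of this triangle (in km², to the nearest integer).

231698 km²

Side lengths (central angles): a = 0.7401, b = 0.2981, c = 0.9860 rad; semiperimeter s = 1.0121.
By l'Huilier's theorem, tan(E/4) = √[tan(s/2) tan((s−a)/2) tan((s−b)/2) tan((s−c)/2)], giving spherical excess E = 0.0768 rad.
Area = E·R² = 0.0768 × (1737.4)² ≈ 231698 km².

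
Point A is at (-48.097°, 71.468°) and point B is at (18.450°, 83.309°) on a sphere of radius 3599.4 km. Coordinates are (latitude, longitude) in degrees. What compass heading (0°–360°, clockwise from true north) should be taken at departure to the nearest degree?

With φ₁ = -0.8395, φ₂ = 0.3220, Δλ = 0.2067 rad, the forward-azimuth formula gives
θ = atan2( sin Δλ cos φ₂ , cos φ₁ sin φ₂ − sin φ₁ cos φ₂ cos Δλ ) = atan2(0.1946, 0.9024) = 12.17°.
So the initial bearing is 12°.

12°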